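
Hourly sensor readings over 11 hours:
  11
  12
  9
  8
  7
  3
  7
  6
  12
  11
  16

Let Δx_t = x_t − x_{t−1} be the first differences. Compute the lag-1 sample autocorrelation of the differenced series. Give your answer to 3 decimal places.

-0.304

First differences Δx: 1, -3, -1, -1, -4, 4, -1, 6, -1, 5
Mean of differences = 0.5000
Numerator Σ(Δx_t−Δx̄)(Δx_{t+1}−Δx̄) = -31.7500
Denominator Σ(Δx_t−Δx̄)² = 104.5000
r_1(Δx) = -31.7500 / 104.5000 = -0.304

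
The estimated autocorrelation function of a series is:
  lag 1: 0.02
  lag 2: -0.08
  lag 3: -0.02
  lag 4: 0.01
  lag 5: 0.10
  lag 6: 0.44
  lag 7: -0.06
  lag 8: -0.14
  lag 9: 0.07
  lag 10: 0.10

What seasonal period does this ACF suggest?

The largest autocorrelation is r_6 = 0.44; the remaining lags stay at or below 0.10.
The dominant spike at lag 6 indicates a seasonal period of 6.

6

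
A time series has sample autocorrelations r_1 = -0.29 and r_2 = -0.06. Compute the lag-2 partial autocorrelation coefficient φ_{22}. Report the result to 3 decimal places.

-0.157

φ_{22} = (r_2 − r_1²) / (1 − r_1²)
r_1² = (-0.29)² = 0.0841
Numerator = -0.06 − 0.0841 = -0.1441; denominator = 1 − 0.0841 = 0.9159
φ_{22} = -0.1441 / 0.9159 = -0.157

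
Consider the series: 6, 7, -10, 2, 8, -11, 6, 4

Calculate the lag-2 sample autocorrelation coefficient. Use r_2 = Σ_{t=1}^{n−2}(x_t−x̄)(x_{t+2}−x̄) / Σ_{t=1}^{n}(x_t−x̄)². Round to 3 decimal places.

Mean x̄ = (6 + 7 − 10 + 2 + 8 − 11 + 6 + 4)/8 = 1.5000
Deviations from mean: 4.5000, 5.5000, -11.5000, 0.5000, 6.5000, -12.5000, 4.5000, 2.5000
Numerator Σ_{t=1}^{6}(x_t−x̄)(x_{t+2}−x̄) = -132.0000
Denominator Σ(x_t−x̄)² = 408.0000
r_2 = -132.0000 / 408.0000 = -0.324

-0.324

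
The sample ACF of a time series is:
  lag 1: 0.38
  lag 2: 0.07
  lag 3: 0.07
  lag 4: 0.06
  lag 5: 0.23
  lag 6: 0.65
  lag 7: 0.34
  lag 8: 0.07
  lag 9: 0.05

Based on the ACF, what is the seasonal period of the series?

6

The largest autocorrelation is r_6 = 0.65; the remaining lags stay at or below 0.38. The elevated value at lag 1 (0.38), dropping to 0.07 at lag 2, reflects decaying short-term dependence rather than seasonality.
The dominant spike at lag 6 indicates a seasonal period of 6.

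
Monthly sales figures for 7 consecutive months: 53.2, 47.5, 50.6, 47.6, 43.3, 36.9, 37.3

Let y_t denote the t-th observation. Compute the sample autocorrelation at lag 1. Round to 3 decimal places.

0.504

Mean ȳ = (53.2 + 47.5 + 50.6 + 47.6 + 43.3 + 36.9 + 37.3)/7 = 45.2000
Deviations from mean: 8.0000, 2.3000, 5.4000, 2.4000, -1.9000, -8.3000, -7.9000
Σ(y_t−ȳ)(y_{t+1}−ȳ) = (18.4000) + (12.4200) + (12.9600) + (-4.5600) + (15.7700) + (65.5700) = 120.5600
Denominator Σ(y_t−ȳ)² = 239.1200
r_1 = 120.5600 / 239.1200 = 0.504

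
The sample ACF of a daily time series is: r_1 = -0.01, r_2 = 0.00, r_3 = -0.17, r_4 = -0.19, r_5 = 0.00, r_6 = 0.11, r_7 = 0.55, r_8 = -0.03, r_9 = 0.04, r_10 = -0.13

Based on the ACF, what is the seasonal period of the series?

The largest autocorrelation is r_7 = 0.55; the remaining lags stay at or below 0.11.
The dominant spike at lag 7 indicates a seasonal period of 7.

7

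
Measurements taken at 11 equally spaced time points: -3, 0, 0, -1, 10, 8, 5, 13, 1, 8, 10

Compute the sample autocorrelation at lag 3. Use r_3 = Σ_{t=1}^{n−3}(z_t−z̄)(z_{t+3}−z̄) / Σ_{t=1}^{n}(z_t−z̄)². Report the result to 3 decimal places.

Mean z̄ = (-3 + 0 + 0 − 1 + 10 + 8 + 5 + 13 + 1 + 8 + 10)/11 = 4.6364
Numerator Σ_{t=1}^{8}(z_t−z̄)(z_{t+3}−z̄) = 79.2397
Denominator Σ(z_t−z̄)² = 296.5455
r_3 = 79.2397 / 296.5455 = 0.267

0.267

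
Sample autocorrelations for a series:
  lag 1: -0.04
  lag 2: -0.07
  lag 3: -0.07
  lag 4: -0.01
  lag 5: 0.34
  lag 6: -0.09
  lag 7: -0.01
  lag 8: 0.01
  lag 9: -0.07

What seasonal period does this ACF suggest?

5

The largest autocorrelation is r_5 = 0.34; the remaining lags stay at or below 0.01.
The dominant spike at lag 5 indicates a seasonal period of 5.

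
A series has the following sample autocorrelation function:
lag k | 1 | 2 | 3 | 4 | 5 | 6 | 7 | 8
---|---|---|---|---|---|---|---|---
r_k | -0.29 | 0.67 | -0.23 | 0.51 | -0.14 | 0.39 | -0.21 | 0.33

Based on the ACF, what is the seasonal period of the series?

The largest autocorrelation is r_2 = 0.67, with weaker echoes at lags 4 (0.51), 6 (0.39) and 8 (0.33); the remaining lags stay at or below -0.14.
The dominant spike at lag 2 indicates a seasonal period of 2.

2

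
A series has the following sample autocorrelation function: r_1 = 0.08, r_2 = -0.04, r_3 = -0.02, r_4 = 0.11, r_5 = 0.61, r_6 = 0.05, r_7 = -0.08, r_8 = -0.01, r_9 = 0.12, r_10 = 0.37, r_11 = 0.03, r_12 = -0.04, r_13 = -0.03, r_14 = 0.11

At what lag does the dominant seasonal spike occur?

The largest autocorrelation is r_5 = 0.61, with a weaker echo at lag 10 (0.37); the remaining lags stay at or below 0.12.
The dominant spike at lag 5 indicates a seasonal period of 5.

5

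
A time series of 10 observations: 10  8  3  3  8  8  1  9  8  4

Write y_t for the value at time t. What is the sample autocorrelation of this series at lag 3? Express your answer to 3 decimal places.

Mean ȳ = (10 + 8 + 3 + 3 + 8 + 8 + 1 + 9 + 8 + 4)/10 = 6.2000
Σ(y_t−ȳ)(y_{t+3}−ȳ) = (-12.1600) + (3.2400) + (-5.7600) + (16.6400) + (5.0400) + (3.2400) + (11.4400) = 21.6800
Denominator Σ(y_t−ȳ)² = 87.6000
r_3 = 21.6800 / 87.6000 = 0.247

0.247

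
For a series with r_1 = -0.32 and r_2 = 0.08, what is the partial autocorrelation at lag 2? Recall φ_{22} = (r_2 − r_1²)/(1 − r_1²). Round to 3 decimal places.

-0.025

φ_{22} = (r_2 − r_1²) / (1 − r_1²)
r_1² = (-0.32)² = 0.1024
Numerator = 0.08 − 0.1024 = -0.0224; denominator = 1 − 0.1024 = 0.8976
φ_{22} = -0.0224 / 0.8976 = -0.025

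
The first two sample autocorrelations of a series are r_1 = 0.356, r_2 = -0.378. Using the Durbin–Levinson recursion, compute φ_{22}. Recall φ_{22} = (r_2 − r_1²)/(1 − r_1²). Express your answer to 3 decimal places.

φ_{22} = (r_2 − r_1²) / (1 − r_1²)
r_1² = (0.356)² = 0.126736
Numerator = -0.378 − 0.1267 = -0.5047; denominator = 1 − 0.1267 = 0.8733
φ_{22} = -0.5047 / 0.8733 = -0.578

-0.578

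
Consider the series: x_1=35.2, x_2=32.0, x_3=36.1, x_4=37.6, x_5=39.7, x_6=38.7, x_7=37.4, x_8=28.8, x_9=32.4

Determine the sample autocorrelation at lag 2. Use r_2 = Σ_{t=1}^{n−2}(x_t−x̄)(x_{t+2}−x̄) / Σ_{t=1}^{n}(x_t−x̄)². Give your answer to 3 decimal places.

Mean x̄ = (35.2 + 32.0 + 36.1 + 37.6 + 39.7 + 38.7 + 37.4 + 28.8 + 32.4)/9 = 35.3222
Numerator Σ_{t=1}^{7}(x_t−x̄)(x_{t+2}−x̄) = -15.5699
Denominator Σ(x_t−x̄)² = 102.8156
r_2 = -15.5699 / 102.8156 = -0.151

-0.151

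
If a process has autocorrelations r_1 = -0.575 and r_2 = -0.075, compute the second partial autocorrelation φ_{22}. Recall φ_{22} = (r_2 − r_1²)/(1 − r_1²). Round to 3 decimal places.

φ_{22} = (r_2 − r_1²) / (1 − r_1²)
r_1² = (-0.575)² = 0.330625
Numerator = -0.075 − 0.3306 = -0.4056; denominator = 1 − 0.3306 = 0.6694
φ_{22} = -0.4056 / 0.6694 = -0.606

-0.606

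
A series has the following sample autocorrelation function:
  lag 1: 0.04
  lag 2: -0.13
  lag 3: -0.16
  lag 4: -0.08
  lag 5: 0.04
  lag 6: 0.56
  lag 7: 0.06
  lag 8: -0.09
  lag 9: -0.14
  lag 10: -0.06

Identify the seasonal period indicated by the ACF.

6

The largest autocorrelation is r_6 = 0.56; the remaining lags stay at or below 0.06.
The dominant spike at lag 6 indicates a seasonal period of 6.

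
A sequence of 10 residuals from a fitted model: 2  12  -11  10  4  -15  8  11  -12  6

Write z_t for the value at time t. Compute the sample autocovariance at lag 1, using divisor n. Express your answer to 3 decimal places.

Mean z̄ = (2 + 12 − 11 + 10 + 4 − 15 + 8 + 11 − 12 + 6)/10 = 1.5000
Σ_{t=1}^{9}(z_t−z̄)(z_{t+1}−z̄) = -486.7500
γ_1 = -486.7500 / 10 = -48.675

-48.675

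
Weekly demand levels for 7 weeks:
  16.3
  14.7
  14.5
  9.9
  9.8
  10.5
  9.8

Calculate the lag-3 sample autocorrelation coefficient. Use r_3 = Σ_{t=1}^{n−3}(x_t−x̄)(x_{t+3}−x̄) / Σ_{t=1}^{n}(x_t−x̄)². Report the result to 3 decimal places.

Mean x̄ = (16.3 + 14.7 + 14.5 + 9.9 + 9.8 + 10.5 + 9.8)/7 = 12.2143
Σ(x_t−x̄)(x_{t+3}−x̄) = (-9.4555) + (-6.0012) + (-3.9184) + (5.5873) = -13.7878
Denominator Σ(x_t−x̄)² = 48.0486
r_3 = -13.7878 / 48.0486 = -0.287

-0.287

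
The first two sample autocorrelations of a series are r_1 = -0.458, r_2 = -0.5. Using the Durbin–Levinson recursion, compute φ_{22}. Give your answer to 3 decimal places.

-0.898

φ_{22} = (r_2 − r_1²) / (1 − r_1²)
r_1² = (-0.458)² = 0.209764
Numerator = -0.5 − 0.2098 = -0.7098; denominator = 1 − 0.2098 = 0.7902
φ_{22} = -0.7098 / 0.7902 = -0.898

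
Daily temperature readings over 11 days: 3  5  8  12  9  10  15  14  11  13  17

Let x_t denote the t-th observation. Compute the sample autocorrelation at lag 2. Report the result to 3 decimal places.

0.103

Mean x̄ = (3 + 5 + 8 + 12 + 9 + 10 + 15 + 14 + 11 + 13 + 17)/11 = 10.6364
Numerator Σ_{t=1}^{9}(x_t−x̄)(x_{t+2}−x̄) = 18.4628
Denominator Σ(x_t−x̄)² = 178.5455
r_2 = 18.4628 / 178.5455 = 0.103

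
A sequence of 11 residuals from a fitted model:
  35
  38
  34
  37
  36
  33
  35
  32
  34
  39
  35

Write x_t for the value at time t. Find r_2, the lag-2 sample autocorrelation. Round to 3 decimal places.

-0.092

Mean x̄ = (35 + 38 + 34 + 37 + 36 + 33 + 35 + 32 + 34 + 39 + 35)/11 = 35.2727
Numerator Σ_{t=1}^{9}(x_t−x̄)(x_{t+2}−x̄) = -4.0579
Denominator Σ(x_t−x̄)² = 44.1818
r_2 = -4.0579 / 44.1818 = -0.092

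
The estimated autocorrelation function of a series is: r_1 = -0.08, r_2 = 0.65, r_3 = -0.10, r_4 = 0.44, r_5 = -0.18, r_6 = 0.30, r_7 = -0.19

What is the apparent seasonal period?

The largest autocorrelation is r_2 = 0.65, with weaker echoes at lags 4 (0.44) and 6 (0.30); the remaining lags stay at or below -0.08.
The dominant spike at lag 2 indicates a seasonal period of 2.

2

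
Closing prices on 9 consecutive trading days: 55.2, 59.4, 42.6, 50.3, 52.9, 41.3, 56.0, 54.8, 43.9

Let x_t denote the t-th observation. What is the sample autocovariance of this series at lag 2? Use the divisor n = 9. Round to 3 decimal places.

-12.977

Mean x̄ = (55.2 + 59.4 + 42.6 + 50.3 + 52.9 + 41.3 + 56.0 + 54.8 + 43.9)/9 = 50.7111
Σ_{t=1}^{7}(x_t−x̄)(x_{t+2}−x̄) = -116.7947
γ_2 = -116.7947 / 9 = -12.977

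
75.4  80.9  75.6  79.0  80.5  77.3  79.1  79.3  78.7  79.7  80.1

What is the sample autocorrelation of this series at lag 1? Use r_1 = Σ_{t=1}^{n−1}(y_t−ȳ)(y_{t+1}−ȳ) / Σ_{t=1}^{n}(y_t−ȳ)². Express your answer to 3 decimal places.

-0.466

Mean ȳ = (75.4 + 80.9 + 75.6 + 79.0 + 80.5 + 77.3 + 79.1 + 79.3 + 78.7 + 79.7 + 80.1)/11 = 78.6909
Numerator Σ_{t=1}^{10}(y_t−ȳ)(y_{t+1}−ȳ) = -15.8937
Denominator Σ(y_t−ȳ)² = 34.1091
r_1 = -15.8937 / 34.1091 = -0.466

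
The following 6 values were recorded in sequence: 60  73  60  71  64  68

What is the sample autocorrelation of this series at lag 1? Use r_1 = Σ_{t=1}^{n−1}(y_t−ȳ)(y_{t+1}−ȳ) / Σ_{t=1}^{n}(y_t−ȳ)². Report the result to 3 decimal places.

Mean ȳ = (60 + 73 + 60 + 71 + 64 + 68)/6 = 66.0000
Deviations from mean: -6.0000, 7.0000, -6.0000, 5.0000, -2.0000, 2.0000
Σ(y_t−ȳ)(y_{t+1}−ȳ) = (-42.0000) + (-42.0000) + (-30.0000) + (-10.0000) + (-4.0000) = -128.0000
Denominator Σ(y_t−ȳ)² = 154.0000
r_1 = -128.0000 / 154.0000 = -0.831

-0.831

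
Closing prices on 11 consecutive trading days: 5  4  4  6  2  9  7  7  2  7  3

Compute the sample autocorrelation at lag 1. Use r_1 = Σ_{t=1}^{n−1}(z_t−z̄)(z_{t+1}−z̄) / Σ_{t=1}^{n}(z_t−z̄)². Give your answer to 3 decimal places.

Mean z̄ = (5 + 4 + 4 + 6 + 2 + 9 + 7 + 7 + 2 + 7 + 3)/11 = 5.0909
Numerator Σ_{t=1}^{10}(z_t−z̄)(z_{t+1}−z̄) = -19.2810
Denominator Σ(z_t−z̄)² = 52.9091
r_1 = -19.2810 / 52.9091 = -0.364

-0.364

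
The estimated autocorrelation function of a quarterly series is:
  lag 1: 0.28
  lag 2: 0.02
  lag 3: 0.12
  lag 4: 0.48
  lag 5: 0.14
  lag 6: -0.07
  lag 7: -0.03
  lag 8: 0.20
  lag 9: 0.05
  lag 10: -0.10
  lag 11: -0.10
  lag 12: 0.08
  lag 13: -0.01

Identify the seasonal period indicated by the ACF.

4

The largest autocorrelation is r_4 = 0.48; the remaining lags stay at or below 0.28. The elevated value at lag 1 (0.28), dropping to 0.02 at lag 2, reflects decaying short-term dependence rather than seasonality.
The dominant spike at lag 4 indicates a seasonal period of 4.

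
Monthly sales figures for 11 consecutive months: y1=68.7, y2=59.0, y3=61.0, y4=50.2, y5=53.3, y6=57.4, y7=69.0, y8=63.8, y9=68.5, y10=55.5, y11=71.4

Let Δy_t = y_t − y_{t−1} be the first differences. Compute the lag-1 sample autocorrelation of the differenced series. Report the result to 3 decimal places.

First differences Δy: -9.7, 2.0, -10.8, 3.1, 4.1, 11.6, -5.2, 4.7, -13.0, 15.9
Mean of differences = 0.2700
Numerator Σ(Δy_t−Δȳ)(Δy_{t+1}−Δȳ) = -365.8979
Denominator Σ(Δy_t−Δȳ)² = 845.9210
r_1(Δy) = -365.8979 / 845.9210 = -0.433

-0.433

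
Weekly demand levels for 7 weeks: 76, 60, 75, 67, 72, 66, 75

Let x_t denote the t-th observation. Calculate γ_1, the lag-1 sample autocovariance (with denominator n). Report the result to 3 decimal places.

-22.513

Mean x̄ = (76 + 60 + 75 + 67 + 72 + 66 + 75)/7 = 70.1429
Deviations: 5.8571, -10.1429, 4.8571, -3.1429, 1.8571, -4.1429, 4.8571
Σ_{t=1}^{6}(x_t−x̄)(x_{t+1}−x̄) = -157.5918
γ_1 = -157.5918 / 7 = -22.513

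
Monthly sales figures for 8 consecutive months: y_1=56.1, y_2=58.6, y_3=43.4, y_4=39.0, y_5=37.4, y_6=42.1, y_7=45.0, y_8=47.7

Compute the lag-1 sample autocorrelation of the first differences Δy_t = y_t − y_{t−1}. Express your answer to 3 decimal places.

First differences Δy: 2.5, -15.2, -4.4, -1.6, 4.7, 2.9, 2.7
Mean of differences = -1.2000
Numerator Σ(Δy_t−Δȳ)(Δy_{t+1}−Δȳ) = 32.1000
Denominator Σ(Δy_t−Δȳ)² = 286.9200
r_1(Δy) = 32.1000 / 286.9200 = 0.112

0.112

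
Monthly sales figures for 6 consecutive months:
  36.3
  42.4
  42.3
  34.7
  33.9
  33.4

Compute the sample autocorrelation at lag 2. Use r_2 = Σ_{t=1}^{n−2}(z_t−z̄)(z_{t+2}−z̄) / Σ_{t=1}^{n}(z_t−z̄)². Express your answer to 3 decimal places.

Mean z̄ = (36.3 + 42.4 + 42.3 + 34.7 + 33.9 + 33.4)/6 = 37.1667
Deviations from mean: -0.8667, 5.2333, 5.1333, -2.4667, -3.2667, -3.7667
Numerator Σ_{t=1}^{4}(z_t−z̄)(z_{t+2}−z̄) = -24.8356
Denominator Σ(z_t−z̄)² = 85.4333
r_2 = -24.8356 / 85.4333 = -0.291

-0.291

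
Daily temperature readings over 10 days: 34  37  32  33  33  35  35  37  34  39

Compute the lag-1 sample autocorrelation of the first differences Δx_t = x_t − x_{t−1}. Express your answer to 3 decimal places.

-0.534

First differences Δx: 3, -5, 1, 0, 2, 0, 2, -3, 5
Mean of differences = 0.5556
Numerator Σ(Δx_t−Δx̄)(Δx_{t+1}−Δx̄) = -39.6420
Denominator Σ(Δx_t−Δx̄)² = 74.2222
r_1(Δx) = -39.6420 / 74.2222 = -0.534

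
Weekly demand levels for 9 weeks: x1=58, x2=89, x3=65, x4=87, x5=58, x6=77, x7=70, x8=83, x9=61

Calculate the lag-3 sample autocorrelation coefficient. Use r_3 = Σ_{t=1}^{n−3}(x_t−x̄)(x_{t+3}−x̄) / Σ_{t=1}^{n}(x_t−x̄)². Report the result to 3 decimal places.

Mean x̄ = (58 + 89 + 65 + 87 + 58 + 77 + 70 + 83 + 61)/9 = 72.0000
Numerator Σ_{t=1}^{6}(x_t−x̄)(x_{t+3}−x̄) = -722.0000
Denominator Σ(x_t−x̄)² = 1226.0000
r_3 = -722.0000 / 1226.0000 = -0.589

-0.589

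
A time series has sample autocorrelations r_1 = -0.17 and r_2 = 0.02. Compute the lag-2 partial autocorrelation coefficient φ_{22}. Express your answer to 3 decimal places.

φ_{22} = (r_2 − r_1²) / (1 − r_1²)
r_1² = (-0.17)² = 0.0289
Numerator = 0.02 − 0.0289 = -0.0089; denominator = 1 − 0.0289 = 0.9711
φ_{22} = -0.0089 / 0.9711 = -0.009

-0.009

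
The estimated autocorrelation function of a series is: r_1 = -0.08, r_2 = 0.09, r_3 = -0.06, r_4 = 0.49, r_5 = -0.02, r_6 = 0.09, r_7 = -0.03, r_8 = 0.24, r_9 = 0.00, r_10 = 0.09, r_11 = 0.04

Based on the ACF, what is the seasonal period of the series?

The largest autocorrelation is r_4 = 0.49, with a weaker echo at lag 8 (0.24); the remaining lags stay at or below 0.09.
The dominant spike at lag 4 indicates a seasonal period of 4.

4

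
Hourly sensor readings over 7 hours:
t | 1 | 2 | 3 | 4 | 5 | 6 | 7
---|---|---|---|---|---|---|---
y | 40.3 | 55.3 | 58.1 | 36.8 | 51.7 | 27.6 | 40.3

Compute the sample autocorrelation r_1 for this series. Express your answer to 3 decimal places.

Mean ȳ = (40.3 + 55.3 + 58.1 + 36.8 + 51.7 + 27.6 + 40.3)/7 = 44.3000
Numerator Σ_{t=1}^{6}(y_t−ȳ)(y_{t+1}−ȳ) = -107.9800
Denominator Σ(y_t−ȳ)² = 733.3400
r_1 = -107.9800 / 733.3400 = -0.147

-0.147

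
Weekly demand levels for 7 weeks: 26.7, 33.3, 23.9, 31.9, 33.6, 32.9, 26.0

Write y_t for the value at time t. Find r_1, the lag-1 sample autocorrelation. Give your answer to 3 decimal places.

Mean ȳ = (26.7 + 33.3 + 23.9 + 31.9 + 33.6 + 32.9 + 26.0)/7 = 29.7571
Numerator Σ_{t=1}^{6}(y_t−ȳ)(y_{t+1}−ȳ) = -35.6290
Denominator Σ(y_t−ȳ)² = 99.5571
r_1 = -35.6290 / 99.5571 = -0.358

-0.358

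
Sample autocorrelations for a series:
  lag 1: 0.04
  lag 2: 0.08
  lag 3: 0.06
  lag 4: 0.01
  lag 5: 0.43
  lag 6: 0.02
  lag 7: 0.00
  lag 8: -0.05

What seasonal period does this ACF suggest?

5

The largest autocorrelation is r_5 = 0.43; the remaining lags stay at or below 0.08.
The dominant spike at lag 5 indicates a seasonal period of 5.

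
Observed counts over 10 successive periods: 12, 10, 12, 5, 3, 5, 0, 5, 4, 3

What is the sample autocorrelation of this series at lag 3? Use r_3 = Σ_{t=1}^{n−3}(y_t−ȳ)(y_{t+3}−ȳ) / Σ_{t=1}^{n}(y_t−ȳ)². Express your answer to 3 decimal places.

Mean ȳ = (12 + 10 + 12 + 5 + 3 + 5 + 0 + 5 + 4 + 3)/10 = 5.9000
Σ(y_t−ȳ)(y_{t+3}−ȳ) = (-5.4900) + (-11.8900) + (-5.4900) + (5.3100) + (2.6100) + (1.7100) + (17.1100) = 3.8700
Denominator Σ(y_t−ȳ)² = 148.9000
r_3 = 3.8700 / 148.9000 = 0.026

0.026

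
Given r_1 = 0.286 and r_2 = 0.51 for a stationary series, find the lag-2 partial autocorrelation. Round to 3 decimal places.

0.466

φ_{22} = (r_2 − r_1²) / (1 − r_1²)
r_1² = (0.286)² = 0.081796
Numerator = 0.51 − 0.0818 = 0.4282; denominator = 1 − 0.0818 = 0.9182
φ_{22} = 0.4282 / 0.9182 = 0.466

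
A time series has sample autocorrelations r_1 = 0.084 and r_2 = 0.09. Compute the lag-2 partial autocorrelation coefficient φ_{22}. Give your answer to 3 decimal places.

0.084

φ_{22} = (r_2 − r_1²) / (1 − r_1²)
r_1² = (0.084)² = 0.007056
Numerator = 0.09 − 0.0071 = 0.0829; denominator = 1 − 0.0071 = 0.9929
φ_{22} = 0.0829 / 0.9929 = 0.084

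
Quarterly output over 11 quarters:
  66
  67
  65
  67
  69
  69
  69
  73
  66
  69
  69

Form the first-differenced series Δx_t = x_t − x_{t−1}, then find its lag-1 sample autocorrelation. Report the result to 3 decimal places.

First differences Δx: 1, -2, 2, 2, 0, 0, 4, -7, 3, 0
Mean of differences = 0.3000
Numerator Σ(Δx_t−Δx̄)(Δx_{t+1}−Δx̄) = -51.6900
Denominator Σ(Δx_t−Δx̄)² = 86.1000
r_1(Δx) = -51.6900 / 86.1000 = -0.600

-0.600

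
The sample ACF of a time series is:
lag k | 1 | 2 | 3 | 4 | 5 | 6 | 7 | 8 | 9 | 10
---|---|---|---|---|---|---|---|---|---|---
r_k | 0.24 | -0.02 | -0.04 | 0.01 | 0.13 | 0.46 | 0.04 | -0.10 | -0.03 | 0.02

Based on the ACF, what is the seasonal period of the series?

The largest autocorrelation is r_6 = 0.46; the remaining lags stay at or below 0.24.
The dominant spike at lag 6 indicates a seasonal period of 6.

6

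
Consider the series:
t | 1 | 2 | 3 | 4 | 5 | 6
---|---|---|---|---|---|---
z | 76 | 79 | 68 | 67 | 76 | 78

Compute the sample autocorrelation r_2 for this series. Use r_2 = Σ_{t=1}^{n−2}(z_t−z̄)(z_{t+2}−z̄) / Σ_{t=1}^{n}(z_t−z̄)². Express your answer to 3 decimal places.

Mean z̄ = (76 + 79 + 68 + 67 + 76 + 78)/6 = 74.0000
Numerator Σ_{t=1}^{4}(z_t−z̄)(z_{t+2}−z̄) = -87.0000
Denominator Σ(z_t−z̄)² = 134.0000
r_2 = -87.0000 / 134.0000 = -0.649

-0.649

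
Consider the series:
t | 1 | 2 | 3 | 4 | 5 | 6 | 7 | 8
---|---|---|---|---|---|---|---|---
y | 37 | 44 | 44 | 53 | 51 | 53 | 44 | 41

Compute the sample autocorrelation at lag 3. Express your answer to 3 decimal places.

-0.517

Mean ȳ = (37 + 44 + 44 + 53 + 51 + 53 + 44 + 41)/8 = 45.8750
Σ(y_t−ȳ)(y_{t+3}−ȳ) = (-63.2344) + (-9.6094) + (-13.3594) + (-13.3594) + (-24.9844) = -124.5469
Denominator Σ(y_t−ȳ)² = 240.8750
r_3 = -124.5469 / 240.8750 = -0.517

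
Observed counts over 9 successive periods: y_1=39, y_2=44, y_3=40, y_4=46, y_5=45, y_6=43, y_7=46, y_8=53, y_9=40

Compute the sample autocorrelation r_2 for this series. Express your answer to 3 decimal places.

Mean ȳ = (39 + 44 + 40 + 46 + 45 + 43 + 46 + 53 + 40)/9 = 44.0000
Numerator Σ_{t=1}^{7}(y_t−ȳ)(y_{t+2}−ȳ) = -1.0000
Denominator Σ(y_t−ȳ)² = 148.0000
r_2 = -1.0000 / 148.0000 = -0.007

-0.007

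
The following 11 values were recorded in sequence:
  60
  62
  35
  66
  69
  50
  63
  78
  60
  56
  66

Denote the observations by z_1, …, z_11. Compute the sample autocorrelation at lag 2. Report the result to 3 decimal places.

-0.406

Mean z̄ = (60 + 62 + 35 + 66 + 69 + 50 + 63 + 78 + 60 + 56 + 66)/11 = 60.4545
Numerator Σ_{t=1}^{9}(z_t−z̄)(z_{t+2}−z̄) = -498.8678
Denominator Σ(z_t−z̄)² = 1228.7273
r_2 = -498.8678 / 1228.7273 = -0.406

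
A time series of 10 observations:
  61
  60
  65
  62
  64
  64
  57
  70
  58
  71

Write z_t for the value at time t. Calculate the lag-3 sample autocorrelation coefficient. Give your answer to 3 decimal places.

Mean z̄ = (61 + 60 + 65 + 62 + 64 + 64 + 57 + 70 + 58 + 71)/10 = 63.2000
Numerator Σ_{t=1}^{7}(z_t−z̄)(z_{t+3}−z̄) = -38.1200
Denominator Σ(z_t−z̄)² = 193.6000
r_3 = -38.1200 / 193.6000 = -0.197

-0.197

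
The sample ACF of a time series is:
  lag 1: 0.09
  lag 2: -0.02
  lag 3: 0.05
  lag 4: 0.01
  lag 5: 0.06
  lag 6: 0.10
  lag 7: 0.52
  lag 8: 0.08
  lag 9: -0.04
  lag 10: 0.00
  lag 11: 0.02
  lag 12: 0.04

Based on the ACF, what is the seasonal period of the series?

7

The largest autocorrelation is r_7 = 0.52; the remaining lags stay at or below 0.10.
The dominant spike at lag 7 indicates a seasonal period of 7.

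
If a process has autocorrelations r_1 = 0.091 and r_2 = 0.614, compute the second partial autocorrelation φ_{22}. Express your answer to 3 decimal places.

0.611

φ_{22} = (r_2 − r_1²) / (1 − r_1²)
r_1² = (0.091)² = 0.008281
Numerator = 0.614 − 0.0083 = 0.6057; denominator = 1 − 0.0083 = 0.9917
φ_{22} = 0.6057 / 0.9917 = 0.611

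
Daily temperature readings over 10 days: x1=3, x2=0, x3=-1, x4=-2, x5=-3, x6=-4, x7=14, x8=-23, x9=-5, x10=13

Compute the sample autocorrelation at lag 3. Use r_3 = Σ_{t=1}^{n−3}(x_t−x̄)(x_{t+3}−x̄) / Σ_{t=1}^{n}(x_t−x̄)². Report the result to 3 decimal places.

0.255

Mean x̄ = (3 + 0 − 1 − 2 − 3 − 4 + 14 − 23 − 5 + 13)/10 = -0.8000
Numerator Σ_{t=1}^{7}(x_t−x̄)(x_{t+3}−x̄) = 243.0800
Denominator Σ(x_t−x̄)² = 951.6000
r_3 = 243.0800 / 951.6000 = 0.255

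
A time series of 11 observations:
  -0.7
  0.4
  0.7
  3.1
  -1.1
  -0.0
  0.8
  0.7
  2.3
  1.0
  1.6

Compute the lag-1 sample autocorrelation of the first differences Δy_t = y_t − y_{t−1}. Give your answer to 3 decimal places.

-0.524

First differences Δy: 1.1, 0.3, 2.4, -4.2, 1.1, 0.8, -0.1, 1.6, -1.3, 0.6
Mean of differences = 0.2300
Numerator Σ(Δy_t−Δȳ)(Δy_{t+1}−Δȳ) = -16.0609
Denominator Σ(Δy_t−Δȳ)² = 30.6410
r_1(Δy) = -16.0609 / 30.6410 = -0.524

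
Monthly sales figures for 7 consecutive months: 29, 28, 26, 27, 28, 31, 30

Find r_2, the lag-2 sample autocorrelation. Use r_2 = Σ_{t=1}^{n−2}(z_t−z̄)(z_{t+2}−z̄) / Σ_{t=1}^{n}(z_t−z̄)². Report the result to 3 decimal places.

-0.230

Mean z̄ = (29 + 28 + 26 + 27 + 28 + 31 + 30)/7 = 28.4286
Deviations from mean: 0.5714, -0.4286, -2.4286, -1.4286, -0.4286, 2.5714, 1.5714
Numerator Σ_{t=1}^{5}(z_t−z̄)(z_{t+2}−z̄) = -4.0816
Denominator Σ(z_t−z̄)² = 17.7143
r_2 = -4.0816 / 17.7143 = -0.230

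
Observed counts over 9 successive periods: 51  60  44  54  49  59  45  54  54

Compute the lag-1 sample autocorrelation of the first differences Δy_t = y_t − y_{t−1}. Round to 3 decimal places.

-0.797

First differences Δy: 9, -16, 10, -5, 10, -14, 9, 0
Mean of differences = 0.3750
Numerator Σ(Δy_t−Δȳ)(Δy_{t+1}−Δȳ) = -667.8906
Denominator Σ(Δy_t−Δȳ)² = 837.8750
r_1(Δy) = -667.8906 / 837.8750 = -0.797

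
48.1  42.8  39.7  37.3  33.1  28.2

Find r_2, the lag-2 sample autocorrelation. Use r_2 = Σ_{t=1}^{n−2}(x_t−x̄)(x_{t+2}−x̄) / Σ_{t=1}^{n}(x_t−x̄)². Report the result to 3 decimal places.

Mean x̄ = (48.1 + 42.8 + 39.7 + 37.3 + 33.1 + 28.2)/6 = 38.2000
Numerator Σ_{t=1}^{4}(x_t−x̄)(x_{t+2}−x̄) = 12.0600
Denominator Σ(x_t−x̄)² = 248.2400
r_2 = 12.0600 / 248.2400 = 0.049

0.049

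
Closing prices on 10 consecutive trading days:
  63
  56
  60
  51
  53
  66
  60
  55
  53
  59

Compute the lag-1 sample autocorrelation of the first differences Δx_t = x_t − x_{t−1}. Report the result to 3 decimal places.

-0.257

First differences Δx: -7, 4, -9, 2, 13, -6, -5, -2, 6
Mean of differences = -0.4444
Numerator Σ(Δx_t−Δx̄)(Δx_{t+1}−Δx̄) = -107.5309
Denominator Σ(Δx_t−Δx̄)² = 418.2222
r_1(Δx) = -107.5309 / 418.2222 = -0.257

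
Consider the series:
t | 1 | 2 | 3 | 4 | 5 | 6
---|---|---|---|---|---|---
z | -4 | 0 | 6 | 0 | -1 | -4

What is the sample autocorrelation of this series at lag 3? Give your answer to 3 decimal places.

-0.367

Mean z̄ = (-4 + 0 + 6 + 0 − 1 − 4)/6 = -0.5000
Deviations from mean: -3.5000, 0.5000, 6.5000, 0.5000, -0.5000, -3.5000
Σ(z_t−z̄)(z_{t+3}−z̄) = (-1.7500) + (-0.2500) + (-22.7500) = -24.7500
Denominator Σ(z_t−z̄)² = 67.5000
r_3 = -24.7500 / 67.5000 = -0.367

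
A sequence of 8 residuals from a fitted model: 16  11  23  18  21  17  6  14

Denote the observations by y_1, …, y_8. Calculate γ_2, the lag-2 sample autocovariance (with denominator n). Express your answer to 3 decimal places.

Mean ȳ = (16 + 11 + 23 + 18 + 21 + 17 + 6 + 14)/8 = 15.7500
Deviations: 0.2500, -4.7500, 7.2500, 2.2500, 5.2500, 1.2500, -9.7500, -1.7500
Σ_{t=1}^{6}(y_t−ȳ)(y_{t+2}−ȳ) = -21.3750
γ_2 = -21.3750 / 8 = -2.672

-2.672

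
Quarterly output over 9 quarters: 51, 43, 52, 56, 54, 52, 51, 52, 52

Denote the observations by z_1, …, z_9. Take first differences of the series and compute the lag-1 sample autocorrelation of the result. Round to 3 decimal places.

First differences Δz: -8, 9, 4, -2, -2, -1, 1, 0
Mean of differences = 0.1250
Numerator Σ(Δz_t−Δz̄)(Δz_{t+1}−Δz̄) = -40.1406
Denominator Σ(Δz_t−Δz̄)² = 170.8750
r_1(Δz) = -40.1406 / 170.8750 = -0.235

-0.235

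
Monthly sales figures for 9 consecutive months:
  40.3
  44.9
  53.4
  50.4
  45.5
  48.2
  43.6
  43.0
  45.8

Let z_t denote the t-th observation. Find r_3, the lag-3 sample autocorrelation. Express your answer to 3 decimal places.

-0.145

Mean z̄ = (40.3 + 44.9 + 53.4 + 50.4 + 45.5 + 48.2 + 43.6 + 43.0 + 45.8)/9 = 46.1222
Σ(z_t−z̄)(z_{t+3}−z̄) = (-24.9062) + (0.7605) + (15.1216) + (-10.7895) + (1.9427) + (-0.6695) = -18.5404
Denominator Σ(z_t−z̄)² = 127.5756
r_3 = -18.5404 / 127.5756 = -0.145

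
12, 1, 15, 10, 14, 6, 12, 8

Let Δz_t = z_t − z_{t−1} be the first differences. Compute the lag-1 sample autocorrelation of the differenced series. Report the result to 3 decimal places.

First differences Δz: -11, 14, -5, 4, -8, 6, -4
Mean of differences = -0.5714
Numerator Σ(Δz_t−Δz̄)(Δz_{t+1}−Δz̄) = -342.0408
Denominator Σ(Δz_t−Δz̄)² = 471.7143
r_1(Δz) = -342.0408 / 471.7143 = -0.725

-0.725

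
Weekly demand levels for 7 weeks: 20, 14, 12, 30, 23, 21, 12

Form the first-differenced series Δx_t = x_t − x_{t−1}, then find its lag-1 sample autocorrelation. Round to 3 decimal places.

-0.227

First differences Δx: -6, -2, 18, -7, -2, -9
Mean of differences = -1.3333
Numerator Σ(Δx_t−Δx̄)(Δx_{t+1}−Δx̄) = -110.4444
Denominator Σ(Δx_t−Δx̄)² = 487.3333
r_1(Δx) = -110.4444 / 487.3333 = -0.227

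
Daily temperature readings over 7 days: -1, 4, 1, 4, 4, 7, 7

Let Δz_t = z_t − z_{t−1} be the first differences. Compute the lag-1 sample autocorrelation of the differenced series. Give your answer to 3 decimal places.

-0.720

First differences Δz: 5, -3, 3, 0, 3, 0
Mean of differences = 1.3333
Numerator Σ(Δz_t−Δz̄)(Δz_{t+1}−Δz̄) = -29.7778
Denominator Σ(Δz_t−Δz̄)² = 41.3333
r_1(Δz) = -29.7778 / 41.3333 = -0.720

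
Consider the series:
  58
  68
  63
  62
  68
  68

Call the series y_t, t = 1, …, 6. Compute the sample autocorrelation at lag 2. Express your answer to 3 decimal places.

Mean ȳ = (58 + 68 + 63 + 62 + 68 + 68)/6 = 64.5000
Numerator Σ_{t=1}^{4}(y_t−ȳ)(y_{t+2}−ȳ) = -13.0000
Denominator Σ(y_t−ȳ)² = 87.5000
r_2 = -13.0000 / 87.5000 = -0.149

-0.149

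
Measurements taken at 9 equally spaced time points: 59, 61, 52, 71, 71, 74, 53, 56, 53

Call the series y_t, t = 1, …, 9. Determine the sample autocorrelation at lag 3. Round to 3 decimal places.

-0.617

Mean ȳ = (59 + 61 + 52 + 71 + 71 + 74 + 53 + 56 + 53)/9 = 61.1111
Σ(y_t−ȳ)(y_{t+3}−ȳ) = (-20.8765) + (-1.0988) + (-117.4321) + (-80.2099) + (-50.5432) + (-104.5432) = -374.7037
Denominator Σ(y_t−ȳ)² = 606.8889
r_3 = -374.7037 / 606.8889 = -0.617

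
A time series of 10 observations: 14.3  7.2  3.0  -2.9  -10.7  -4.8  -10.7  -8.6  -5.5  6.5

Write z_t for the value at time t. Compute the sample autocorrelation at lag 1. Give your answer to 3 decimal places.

Mean z̄ = (14.3 + 7.2 + 3.0 − 2.9 − 10.7 − 4.8 − 10.7 − 8.6 − 5.5 + 6.5)/10 = -1.2200
Numerator Σ_{t=1}^{9}(z_t−z̄)(z_{t+1}−z̄) = 311.4316
Denominator Σ(z_t−z̄)² = 657.3360
r_1 = 311.4316 / 657.3360 = 0.474

0.474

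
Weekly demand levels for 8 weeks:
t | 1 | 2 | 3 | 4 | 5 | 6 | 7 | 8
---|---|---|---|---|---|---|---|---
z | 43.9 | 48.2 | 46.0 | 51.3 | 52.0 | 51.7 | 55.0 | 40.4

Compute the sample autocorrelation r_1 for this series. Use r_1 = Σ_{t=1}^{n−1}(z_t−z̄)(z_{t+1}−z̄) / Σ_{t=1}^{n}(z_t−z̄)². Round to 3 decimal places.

-0.100

Mean z̄ = (43.9 + 48.2 + 46.0 + 51.3 + 52.0 + 51.7 + 55.0 + 40.4)/8 = 48.5625
Deviations from mean: -4.6625, -0.3625, -2.5625, 2.7375, 3.4375, 3.1375, 6.4375, -8.1625
Numerator Σ_{t=1}^{7}(z_t−z̄)(z_{t+1}−z̄) = -16.5489
Denominator Σ(z_t−z̄)² = 165.6588
r_1 = -16.5489 / 165.6588 = -0.100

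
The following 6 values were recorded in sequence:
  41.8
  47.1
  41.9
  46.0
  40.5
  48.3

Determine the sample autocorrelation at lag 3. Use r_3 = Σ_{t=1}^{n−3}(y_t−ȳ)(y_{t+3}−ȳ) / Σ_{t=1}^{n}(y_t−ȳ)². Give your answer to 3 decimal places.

-0.461

Mean ȳ = (41.8 + 47.1 + 41.9 + 46.0 + 40.5 + 48.3)/6 = 44.2667
Σ(y_t−ȳ)(y_{t+3}−ȳ) = (-4.2756) + (-10.6722) + (-9.5456) = -24.4933
Denominator Σ(y_t−ȳ)² = 53.1733
r_3 = -24.4933 / 53.1733 = -0.461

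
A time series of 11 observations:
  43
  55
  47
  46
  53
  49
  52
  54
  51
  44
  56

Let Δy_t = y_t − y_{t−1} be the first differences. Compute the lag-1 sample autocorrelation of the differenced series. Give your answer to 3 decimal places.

-0.393

First differences Δy: 12, -8, -1, 7, -4, 3, 2, -3, -7, 12
Mean of differences = 1.3000
Numerator Σ(Δy_t−Δȳ)(Δy_{t+1}−Δȳ) = -185.3900
Denominator Σ(Δy_t−Δȳ)² = 472.1000
r_1(Δy) = -185.3900 / 472.1000 = -0.393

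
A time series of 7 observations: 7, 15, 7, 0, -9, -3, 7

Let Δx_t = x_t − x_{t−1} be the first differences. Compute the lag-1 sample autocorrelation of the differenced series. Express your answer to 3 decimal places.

First differences Δx: 8, -8, -7, -9, 6, 10
Mean of differences = 0.0000
Numerator Σ(Δx_t−Δx̄)(Δx_{t+1}−Δx̄) = 61.0000
Denominator Σ(Δx_t−Δx̄)² = 394.0000
r_1(Δx) = 61.0000 / 394.0000 = 0.155

0.155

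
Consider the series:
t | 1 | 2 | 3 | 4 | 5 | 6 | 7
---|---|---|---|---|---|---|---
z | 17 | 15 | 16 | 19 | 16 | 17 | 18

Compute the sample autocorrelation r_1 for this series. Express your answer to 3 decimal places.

-0.212

Mean z̄ = (17 + 15 + 16 + 19 + 16 + 17 + 18)/7 = 16.8571
Numerator Σ_{t=1}^{6}(z_t−z̄)(z_{t+1}−z̄) = -2.3061
Denominator Σ(z_t−z̄)² = 10.8571
r_1 = -2.3061 / 10.8571 = -0.212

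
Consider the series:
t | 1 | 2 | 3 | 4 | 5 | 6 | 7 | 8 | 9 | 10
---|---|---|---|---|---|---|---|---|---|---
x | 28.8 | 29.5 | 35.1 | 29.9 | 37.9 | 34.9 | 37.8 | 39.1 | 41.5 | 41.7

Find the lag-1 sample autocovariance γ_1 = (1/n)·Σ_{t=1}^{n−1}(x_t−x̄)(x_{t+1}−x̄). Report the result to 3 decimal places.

9.544

Mean x̄ = (28.8 + 29.5 + 35.1 + 29.9 + 37.9 + 34.9 + 37.8 + 39.1 + 41.5 + 41.7)/10 = 35.6200
Σ_{t=1}^{9}(x_t−x̄)(x_{t+1}−x̄) = 95.4416
γ_1 = 95.4416 / 10 = 9.544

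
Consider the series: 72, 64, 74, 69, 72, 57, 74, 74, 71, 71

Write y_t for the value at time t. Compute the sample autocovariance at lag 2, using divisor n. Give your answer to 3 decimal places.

-0.108

Mean ȳ = (72 + 64 + 74 + 69 + 72 + 57 + 74 + 74 + 71 + 71)/10 = 69.8000
Σ_{t=1}^{8}(y_t−ȳ)(y_{t+2}−ȳ) = -1.0800
γ_2 = -1.0800 / 10 = -0.108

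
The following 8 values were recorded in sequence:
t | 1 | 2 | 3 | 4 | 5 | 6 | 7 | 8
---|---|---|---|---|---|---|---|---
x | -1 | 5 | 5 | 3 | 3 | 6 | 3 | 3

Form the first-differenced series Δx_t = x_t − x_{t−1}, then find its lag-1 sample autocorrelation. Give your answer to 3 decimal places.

-0.147

First differences Δx: 6, 0, -2, 0, 3, -3, 0
Mean of differences = 0.5714
Numerator Σ(Δx_t−Δx̄)(Δx_{t+1}−Δx̄) = -8.1837
Denominator Σ(Δx_t−Δx̄)² = 55.7143
r_1(Δx) = -8.1837 / 55.7143 = -0.147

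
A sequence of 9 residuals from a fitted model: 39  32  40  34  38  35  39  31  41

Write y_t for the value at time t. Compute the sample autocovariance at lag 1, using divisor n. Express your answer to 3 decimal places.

Mean ȳ = (39 + 32 + 40 + 34 + 38 + 35 + 39 + 31 + 41)/9 = 36.5556
Σ_{t=1}^{8}(y_t−ȳ)(y_{t+1}−ȳ) = -83.6420
γ_1 = -83.6420 / 9 = -9.294

-9.294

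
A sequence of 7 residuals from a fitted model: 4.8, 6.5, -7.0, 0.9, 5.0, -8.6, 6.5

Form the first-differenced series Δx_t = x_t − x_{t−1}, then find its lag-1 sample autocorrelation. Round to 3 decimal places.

-0.523

First differences Δx: 1.7, -13.5, 7.9, 4.1, -13.6, 15.1
Mean of differences = 0.2833
Numerator Σ(Δx_t−Δx̄)(Δx_{t+1}−Δx̄) = -354.1319
Denominator Σ(Δx_t−Δx̄)² = 676.8483
r_1(Δx) = -354.1319 / 676.8483 = -0.523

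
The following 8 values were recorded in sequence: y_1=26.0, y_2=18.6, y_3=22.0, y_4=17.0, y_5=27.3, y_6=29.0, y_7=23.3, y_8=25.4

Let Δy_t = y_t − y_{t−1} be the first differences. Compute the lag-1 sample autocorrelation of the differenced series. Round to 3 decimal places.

-0.411

First differences Δy: -7.4, 3.4, -5.0, 10.3, 1.7, -5.7, 2.1
Mean of differences = -0.0857
Numerator Σ(Δy_t−Δȳ)(Δy_{t+1}−Δȳ) = -97.4145
Denominator Σ(Δy_t−Δȳ)² = 237.1486
r_1(Δy) = -97.4145 / 237.1486 = -0.411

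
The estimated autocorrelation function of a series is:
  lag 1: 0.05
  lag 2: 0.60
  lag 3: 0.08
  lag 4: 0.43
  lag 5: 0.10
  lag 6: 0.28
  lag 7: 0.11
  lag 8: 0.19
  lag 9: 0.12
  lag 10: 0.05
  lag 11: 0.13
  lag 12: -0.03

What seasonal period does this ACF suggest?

2

The largest autocorrelation is r_2 = 0.60, with weaker echoes at lags 4 (0.43), 6 (0.28) and 8 (0.19); the remaining lags stay at or below 0.13.
The dominant spike at lag 2 indicates a seasonal period of 2.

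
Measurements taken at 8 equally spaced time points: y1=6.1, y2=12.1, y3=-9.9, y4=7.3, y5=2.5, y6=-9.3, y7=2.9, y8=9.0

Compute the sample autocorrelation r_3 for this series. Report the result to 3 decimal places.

Mean ȳ = (6.1 + 12.1 − 9.9 + 7.3 + 2.5 − 9.3 + 2.9 + 9.0)/8 = 2.5875
Deviations from mean: 3.5125, 9.5125, -12.4875, 4.7125, -0.0875, -11.8875, 0.3125, 6.4125
Numerator Σ_{t=1}^{5}(y_t−ȳ)(y_{t+3}−ȳ) = 165.0770
Denominator Σ(y_t−ȳ)² = 463.5088
r_3 = 165.0770 / 463.5088 = 0.356

0.356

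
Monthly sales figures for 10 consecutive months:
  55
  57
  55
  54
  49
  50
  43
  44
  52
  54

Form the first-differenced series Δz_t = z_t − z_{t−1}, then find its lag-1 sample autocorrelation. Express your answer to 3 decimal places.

First differences Δz: 2, -2, -1, -5, 1, -7, 1, 8, 2
Mean of differences = -0.1111
Numerator Σ(Δz_t−Δz̄)(Δz_{t+1}−Δz̄) = 7.4321
Denominator Σ(Δz_t−Δz̄)² = 152.8889
r_1(Δz) = 7.4321 / 152.8889 = 0.049

0.049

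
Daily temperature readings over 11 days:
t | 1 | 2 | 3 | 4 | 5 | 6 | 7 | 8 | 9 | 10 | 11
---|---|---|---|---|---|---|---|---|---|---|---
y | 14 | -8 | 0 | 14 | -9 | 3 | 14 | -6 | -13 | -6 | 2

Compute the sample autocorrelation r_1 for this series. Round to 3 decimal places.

-0.161

Mean ȳ = (14 − 8 + 0 + 14 − 9 + 3 + 14 − 6 − 13 − 6 + 2)/11 = 0.4545
Numerator Σ_{t=1}^{10}(y_t−ȳ)(y_{t+1}−ȳ) = -158.2066
Denominator Σ(y_t−ȳ)² = 984.7273
r_1 = -158.2066 / 984.7273 = -0.161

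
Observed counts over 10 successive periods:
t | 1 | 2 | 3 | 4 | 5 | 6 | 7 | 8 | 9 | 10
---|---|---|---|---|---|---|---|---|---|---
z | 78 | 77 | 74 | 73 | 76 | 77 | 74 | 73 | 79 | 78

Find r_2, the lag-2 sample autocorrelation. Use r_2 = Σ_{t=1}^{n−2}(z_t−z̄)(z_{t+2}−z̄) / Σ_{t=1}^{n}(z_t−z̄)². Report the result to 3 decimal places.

Mean z̄ = (78 + 77 + 74 + 73 + 76 + 77 + 74 + 73 + 79 + 78)/10 = 75.9000
Numerator Σ_{t=1}^{8}(z_t−z̄)(z_{t+2}−z̄) = -25.9200
Denominator Σ(z_t−z̄)² = 44.9000
r_2 = -25.9200 / 44.9000 = -0.577

-0.577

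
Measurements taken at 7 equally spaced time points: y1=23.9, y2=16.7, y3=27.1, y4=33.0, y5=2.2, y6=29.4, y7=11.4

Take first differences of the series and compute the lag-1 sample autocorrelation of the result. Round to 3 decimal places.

First differences Δy: -7.2, 10.4, 5.9, -30.8, 27.2, -18.0
Mean of differences = -2.0833
Numerator Σ(Δy_t−Δȳ)(Δy_{t+1}−Δȳ) = -1500.4819
Denominator Σ(Δy_t−Δȳ)² = 2181.2483
r_1(Δy) = -1500.4819 / 2181.2483 = -0.688

-0.688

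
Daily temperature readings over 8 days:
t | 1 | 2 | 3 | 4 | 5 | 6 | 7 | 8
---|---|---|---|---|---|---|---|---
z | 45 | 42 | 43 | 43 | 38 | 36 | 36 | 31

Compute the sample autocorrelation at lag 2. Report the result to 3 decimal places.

0.288

Mean z̄ = (45 + 42 + 43 + 43 + 38 + 36 + 36 + 31)/8 = 39.2500
Σ(z_t−z̄)(z_{t+2}−z̄) = (21.5625) + (10.3125) + (-4.6875) + (-12.1875) + (4.0625) + (26.8125) = 45.8750
Denominator Σ(z_t−z̄)² = 159.5000
r_2 = 45.8750 / 159.5000 = 0.288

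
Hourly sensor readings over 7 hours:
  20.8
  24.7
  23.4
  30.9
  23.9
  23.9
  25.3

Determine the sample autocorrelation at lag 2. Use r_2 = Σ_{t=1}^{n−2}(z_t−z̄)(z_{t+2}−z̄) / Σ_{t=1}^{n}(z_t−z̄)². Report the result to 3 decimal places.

Mean z̄ = (20.8 + 24.7 + 23.4 + 30.9 + 23.9 + 23.9 + 25.3)/7 = 24.7000
Numerator Σ_{t=1}^{5}(z_t−z̄)(z_{t+2}−z̄) = 0.6700
Denominator Σ(z_t−z̄)² = 56.9800
r_2 = 0.6700 / 56.9800 = 0.012

0.012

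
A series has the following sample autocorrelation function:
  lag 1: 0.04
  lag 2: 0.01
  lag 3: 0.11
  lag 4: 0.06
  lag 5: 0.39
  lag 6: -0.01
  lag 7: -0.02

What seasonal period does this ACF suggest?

The largest autocorrelation is r_5 = 0.39; the remaining lags stay at or below 0.11.
The dominant spike at lag 5 indicates a seasonal period of 5.

5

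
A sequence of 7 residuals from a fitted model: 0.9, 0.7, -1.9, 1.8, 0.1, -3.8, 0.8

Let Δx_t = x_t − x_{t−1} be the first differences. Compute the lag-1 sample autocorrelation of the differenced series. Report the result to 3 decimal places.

First differences Δx: -0.2, -2.6, 3.7, -1.7, -3.9, 4.6
Mean of differences = -0.0167
Numerator Σ(Δx_t−Δx̄)(Δx_{t+1}−Δx̄) = -26.7753
Denominator Σ(Δx_t−Δx̄)² = 59.7483
r_1(Δx) = -26.7753 / 59.7483 = -0.448

-0.448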